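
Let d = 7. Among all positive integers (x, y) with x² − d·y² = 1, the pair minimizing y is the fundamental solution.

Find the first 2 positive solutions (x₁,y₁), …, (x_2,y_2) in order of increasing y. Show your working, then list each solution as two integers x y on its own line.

8 3
127 48

√7 → a₀=2, period (1,1,1,4); ℓ=4 even so k=3
a_0=2:  p_0=2·1+0=2,  q_0=2·0+1=1
…
a_2=1:  p_2=1·3+2=5,  q_2=1·1+1=2
a_3=1:  p_3=1·5+3=8,  q_3=1·2+1=3
→ (8, 3).  Check: 8²=64, 7·3²=63, difference 1.
(8+3√7)^2 = 127 + 48√7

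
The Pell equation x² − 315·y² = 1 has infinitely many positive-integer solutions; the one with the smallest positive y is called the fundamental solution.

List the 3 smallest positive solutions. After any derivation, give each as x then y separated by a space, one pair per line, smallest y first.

√315 → a₀=17, period (1,2,1,34); ℓ=4 even so k=3
a_0=17:  p_0=17·1+0=17,  q_0=17·0+1=1
…
a_2=2:  p_2=2·18+17=53,  q_2=2·1+1=3
a_3=1:  p_3=1·53+18=71,  q_3=1·3+1=4
→ (71, 4).  Check: 71²=5041, 315·4²=5040, difference 1.
(x_2, y_2) = (71·71 + 315·4·4, 71·4 + 4·71) = (10081, 568)
(x_3, y_3) = (71·10081 + 315·4·568, 71·568 + 4·10081) = (1431431, 80652)

71 4
10081 568
1431431 80652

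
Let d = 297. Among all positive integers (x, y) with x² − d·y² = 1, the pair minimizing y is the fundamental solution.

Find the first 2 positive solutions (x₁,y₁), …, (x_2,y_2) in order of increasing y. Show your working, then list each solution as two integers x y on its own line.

d=297: √d = [17; 4,3,1,1,2,1,1,3,4,34] (ℓ=10, even), read p_9/q_9
i=0: a=17 ⇒ p=17, q=1
i=1: a=4 ⇒ p=69, q=4
i=2: a=3 ⇒ p=224, q=13
…
i=4: a=1 ⇒ p=517, q=30
…
i=6: a=1 ⇒ p=1844, q=107
…
i=8: a=3 ⇒ p=11357, q=659
i=9: a=4 ⇒ p=48599, q=2820
fundamental: x₁=48599, y₁=2820  (since 2361862801 − 297·7952400 = 1)
(x_2, y_2) = (48599·48599 + 297·2820·2820, 48599·2820 + 2820·48599) = (4723725601, 274098360)

48599 2820
4723725601 274098360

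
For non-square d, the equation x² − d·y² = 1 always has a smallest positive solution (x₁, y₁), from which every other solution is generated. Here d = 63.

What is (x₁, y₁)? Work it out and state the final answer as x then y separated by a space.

[7; 1,14] for √63; ℓ=2 ⇒ convergent index 1
i=0: a=7 ⇒ p=7, q=1
i=1: a=1 ⇒ p=8, q=1
→ (8, 1).  Check: 8²=64, 63·1²=63, difference 1.

8 1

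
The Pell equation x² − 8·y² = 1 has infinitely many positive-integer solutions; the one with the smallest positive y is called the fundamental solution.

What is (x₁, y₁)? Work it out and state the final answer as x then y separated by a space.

3 1

d=8: √d = [2; 1,4] (ℓ=2, even), read p_1/q_1
k=0  a_k=2  p_k/q_k = 2/1
k=1  a_k=1  p_k/q_k = 3/1
(x₁, y₁) = (3, 1);  3² − 8·1² = 1 ✓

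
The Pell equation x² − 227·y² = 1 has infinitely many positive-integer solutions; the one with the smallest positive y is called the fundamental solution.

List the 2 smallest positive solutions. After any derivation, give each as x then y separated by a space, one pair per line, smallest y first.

226 15
102151 6780

[15; 15,30] for √227; ℓ=2 ⇒ convergent index 1
a_0=15:  p_0=15·1+0=15,  q_0=15·0+1=1
a_1=15:  p_1=15·15+1=226,  q_1=15·1+0=15
fundamental: x₁=226, y₁=15  (since 51076 − 227·225 = 1)
(226+15√227)^2 = 102151 + 6780√227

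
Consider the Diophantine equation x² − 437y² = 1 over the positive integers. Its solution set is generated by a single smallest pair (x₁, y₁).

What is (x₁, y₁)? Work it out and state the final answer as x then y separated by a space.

√437 → a₀=20, period (1,9,2,9,1,40); ℓ=6 even so k=5
a_0=20:  p_0=20·1+0=20,  q_0=20·0+1=1
a_1=1:  p_1=1·20+1=21,  q_1=1·1+0=1
…
a_3=2:  p_3=2·209+21=439,  q_3=2·10+1=21
a_4=9:  p_4=9·439+209=4160,  q_4=9·21+10=199
a_5=1:  p_5=1·4160+439=4599,  q_5=1·199+21=220
fundamental: x₁=4599, y₁=220  (since 21150801 − 437·48400 = 1)

4599 220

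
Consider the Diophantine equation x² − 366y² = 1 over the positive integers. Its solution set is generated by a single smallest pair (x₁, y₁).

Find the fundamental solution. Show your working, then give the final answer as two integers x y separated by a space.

[19; 7,1,1,1,2,12,2,1,1,1,7,38] for √366; ℓ=12 ⇒ convergent index 11
i=0: a=19 ⇒ p=19, q=1
…
i=5: a=2 ⇒ p=1167, q=61
i=6: a=12 ⇒ p=14444, q=755
i=7: a=2 ⇒ p=30055, q=1571
i=8: a=1 ⇒ p=44499, q=2326
…
i=10: a=1 ⇒ p=119053, q=6223
i=11: a=7 ⇒ p=907925, q=47458
fundamental: x₁=907925, y₁=47458  (since 824327805625 − 366·2252261764 = 1)

907925 47458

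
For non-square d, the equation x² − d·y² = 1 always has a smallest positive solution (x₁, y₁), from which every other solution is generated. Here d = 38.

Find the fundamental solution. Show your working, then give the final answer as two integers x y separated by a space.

37 6

[6; 6,12] for √38; ℓ=2 ⇒ convergent index 1
a_0=6:  p_0=6·1+0=6,  q_0=6·0+1=1
a_1=6:  p_1=6·6+1=37,  q_1=6·1+0=6
→ (37, 6).  Check: 37²=1369, 38·6²=1368, difference 1.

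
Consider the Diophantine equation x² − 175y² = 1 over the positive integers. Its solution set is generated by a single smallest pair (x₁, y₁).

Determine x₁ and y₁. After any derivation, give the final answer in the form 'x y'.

√175 = [13; 4,2,1,2,4,26, …], period ℓ=6 (even) → k=5
a_0=13:  p_0=13·1+0=13,  q_0=13·0+1=1
a_1=4:  p_1=4·13+1=53,  q_1=4·1+0=4
a_2=2:  p_2=2·53+13=119,  q_2=2·4+1=9
a_3=1:  p_3=1·119+53=172,  q_3=1·9+4=13
a_4=2:  p_4=2·172+119=463,  q_4=2·13+9=35
a_5=4:  p_5=4·463+172=2024,  q_5=4·35+13=153
(x₁, y₁) = (2024, 153);  2024² − 175·153² = 1 ✓

2024 153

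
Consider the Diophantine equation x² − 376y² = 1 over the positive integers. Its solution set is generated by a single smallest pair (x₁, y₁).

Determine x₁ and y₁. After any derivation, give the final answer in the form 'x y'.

√376 = [19; 2,1,1,3,1,…,1,2,38, …], period ℓ=16 (even) → k=15
k=0  a_k=19  p_k/q_k = 19/1
k=1  a_k=2  p_k/q_k = 39/2
…
k=3  a_k=1  p_k/q_k = 97/5
k=4  a_k=3  p_k/q_k = 349/18
k=5  a_k=1  p_k/q_k = 446/23
k=6  a_k=2  p_k/q_k = 1241/64
…
k=8  a_k=4  p_k/q_k = 12953/668
…
k=10  a_k=2  p_k/q_k = 70621/3642
k=11  a_k=1  p_k/q_k = 99455/5129
k=12  a_k=3  p_k/q_k = 368986/19029
k=13  a_k=1  p_k/q_k = 468441/24158
k=14  a_k=1  p_k/q_k = 837427/43187
k=15  a_k=2  p_k/q_k = 2143295/110532
fundamental: x₁=2143295, y₁=110532  (since 4593713457025 − 376·12217323024 = 1)

2143295 110532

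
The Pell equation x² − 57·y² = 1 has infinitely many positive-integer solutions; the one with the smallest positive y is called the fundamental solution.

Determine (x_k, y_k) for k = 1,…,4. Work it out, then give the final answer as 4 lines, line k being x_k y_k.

151 20
45601 6040
13771351 1824060
4158902401 550860080

√57 = [7; 1,1,4,1,1,14, …], period ℓ=6 (even) → k=5
a_0=7:  p_0=7·1+0=7,  q_0=7·0+1=1
…
a_2=1:  p_2=1·8+7=15,  q_2=1·1+1=2
a_3=4:  p_3=4·15+8=68,  q_3=4·2+1=9
a_4=1:  p_4=1·68+15=83,  q_4=1·9+2=11
a_5=1:  p_5=1·83+68=151,  q_5=1·11+9=20
fundamental: x₁=151, y₁=20  (since 22801 − 57·400 = 1)
n=2: (151,20)∘(151,20) = (151·151+57·20·20, 151·20+20·151) = (45601,6040)
n=3: (45601,6040)∘(151,20) = (151·45601+57·20·6040, 151·6040+20·45601) = (13771351,1824060)
n=4: (13771351,1824060)∘(151,20) = (151·13771351+57·20·1824060, 151·1824060+20·13771351) = (4158902401,550860080)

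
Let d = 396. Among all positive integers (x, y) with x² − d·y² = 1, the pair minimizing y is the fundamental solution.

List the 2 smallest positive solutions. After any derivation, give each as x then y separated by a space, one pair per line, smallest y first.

[19; 1,8,1,38] for √396; ℓ=4 ⇒ convergent index 3
step 0: (19, 1)  from 19·(1,0) + (0,1)
step 1: (20, 1)  from 1·(19,1) + (1,0)
step 2: (179, 9)  from 8·(20,1) + (19,1)
step 3: (199, 10)  from 1·(179,9) + (20,1)
fundamental: x₁=199, y₁=10  (since 39601 − 396·100 = 1)
n=2: (199,10)∘(199,10) = (199·199+396·10·10, 199·10+10·199) = (79201,3980)

199 10
79201 3980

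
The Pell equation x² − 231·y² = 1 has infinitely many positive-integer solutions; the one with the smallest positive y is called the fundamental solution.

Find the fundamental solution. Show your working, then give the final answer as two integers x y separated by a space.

76 5

[15; 5,30] for √231; ℓ=2 ⇒ convergent index 1
i=0: a=15 ⇒ p=15, q=1
i=1: a=5 ⇒ p=76, q=5
(x₁, y₁) = (76, 5);  76² − 231·5² = 1 ✓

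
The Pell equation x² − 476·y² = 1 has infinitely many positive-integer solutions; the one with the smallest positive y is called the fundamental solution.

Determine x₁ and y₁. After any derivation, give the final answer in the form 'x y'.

[21; 1,4,2,10,2,4,1,42] for √476; ℓ=8 ⇒ convergent index 7
k=0  a_k=21  p_k/q_k = 21/1
…
k=2  a_k=4  p_k/q_k = 109/5
k=3  a_k=2  p_k/q_k = 240/11
…
k=5  a_k=2  p_k/q_k = 5258/241
k=6  a_k=4  p_k/q_k = 23541/1079
k=7  a_k=1  p_k/q_k = 28799/1320
fundamental: x₁=28799, y₁=1320  (since 829382401 − 476·1742400 = 1)

28799 1320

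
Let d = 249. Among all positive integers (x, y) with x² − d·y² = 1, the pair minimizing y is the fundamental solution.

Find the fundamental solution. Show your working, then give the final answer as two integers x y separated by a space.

√249 = [15; 1,3,1,1,5,…,3,1,30, …], period ℓ=16 (even) → k=15
step 0: (15, 1)  from 15·(1,0) + (0,1)
…
step 2: (63, 4)  from 3·(16,1) + (15,1)
step 3: (79, 5)  from 1·(63,4) + (16,1)
…
step 11: (866765, 54929)  from 5·(150586,9543) + (113835,7214)
…
step 14: (6669699, 422675)  from 3·(1884116,119401) + (1017351,64472)
step 15: (8553815, 542076)  from 1·(6669699,422675) + (1884116,119401)
(x₁, y₁) = (8553815, 542076);  8553815² − 249·542076² = 1 ✓

8553815 542076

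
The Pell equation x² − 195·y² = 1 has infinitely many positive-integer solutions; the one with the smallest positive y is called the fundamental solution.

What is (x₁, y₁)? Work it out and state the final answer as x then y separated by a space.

√195 = [13; 1,26, …], period ℓ=2 (even) → k=1
step 0: (13, 1)  from 13·(1,0) + (0,1)
step 1: (14, 1)  from 1·(13,1) + (1,0)
fundamental: x₁=14, y₁=1  (since 196 − 195·1 = 1)

14 1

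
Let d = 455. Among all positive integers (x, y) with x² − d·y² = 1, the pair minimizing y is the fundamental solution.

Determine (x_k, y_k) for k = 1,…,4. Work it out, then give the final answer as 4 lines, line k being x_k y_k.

√455 → a₀=21, period (3,42); ℓ=2 even so k=1
a_0=21:  p_0=21·1+0=21,  q_0=21·0+1=1
a_1=3:  p_1=3·21+1=64,  q_1=3·1+0=3
fundamental: x₁=64, y₁=3  (since 4096 − 455·9 = 1)
(x_2, y_2) = (64·64 + 455·3·3, 64·3 + 3·64) = (8191, 384)
(x_3, y_3) = (64·8191 + 455·3·384, 64·384 + 3·8191) = (1048384, 49149)
(x_4, y_4) = (64·1048384 + 455·3·49149, 64·49149 + 3·1048384) = (134184961, 6290688)

64 3
8191 384
1048384 49149
134184961 6290688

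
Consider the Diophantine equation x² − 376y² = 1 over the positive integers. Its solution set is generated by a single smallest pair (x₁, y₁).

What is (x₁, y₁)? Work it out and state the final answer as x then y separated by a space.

[19; 2,1,1,3,1,…,1,2,38] for √376; ℓ=16 ⇒ convergent index 15
k=0  a_k=19  p_k/q_k = 19/1
k=1  a_k=2  p_k/q_k = 39/2
k=2  a_k=1  p_k/q_k = 58/3
k=3  a_k=1  p_k/q_k = 97/5
k=4  a_k=3  p_k/q_k = 349/18
…
k=6  a_k=2  p_k/q_k = 1241/64
k=7  a_k=2  p_k/q_k = 2928/151
k=8  a_k=4  p_k/q_k = 12953/668
k=9  a_k=2  p_k/q_k = 28834/1487
…
k=12  a_k=3  p_k/q_k = 368986/19029
…
k=14  a_k=1  p_k/q_k = 837427/43187
k=15  a_k=2  p_k/q_k = 2143295/110532
→ (2143295, 110532).  Check: 2143295²=4593713457025, 376·110532²=4593713457024, difference 1.

2143295 110532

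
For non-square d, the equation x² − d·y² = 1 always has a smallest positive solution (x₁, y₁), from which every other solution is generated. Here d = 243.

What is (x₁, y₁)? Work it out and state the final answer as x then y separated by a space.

70226 4505

d=243: √d = [15; 1,1,2,3,15,3,2,1,1,30] (ℓ=10, even), read p_9/q_9
step 0: (15, 1)  from 15·(1,0) + (0,1)
step 1: (16, 1)  from 1·(15,1) + (1,0)
…
step 3: (78, 5)  from 2·(31,2) + (16,1)
…
step 6: (12424, 797)  from 3·(4053,260) + (265,17)
…
step 8: (41325, 2651)  from 1·(28901,1854) + (12424,797)
step 9: (70226, 4505)  from 1·(41325,2651) + (28901,1854)
(x₁, y₁) = (70226, 4505);  70226² − 243·4505² = 1 ✓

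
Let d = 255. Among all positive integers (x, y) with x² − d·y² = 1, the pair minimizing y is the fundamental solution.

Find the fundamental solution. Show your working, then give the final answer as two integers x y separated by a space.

√255 = [15; 1,30, …], period ℓ=2 (even) → k=1
step 0: (15, 1)  from 15·(1,0) + (0,1)
step 1: (16, 1)  from 1·(15,1) + (1,0)
(x₁, y₁) = (16, 1);  16² − 255·1² = 1 ✓

16 1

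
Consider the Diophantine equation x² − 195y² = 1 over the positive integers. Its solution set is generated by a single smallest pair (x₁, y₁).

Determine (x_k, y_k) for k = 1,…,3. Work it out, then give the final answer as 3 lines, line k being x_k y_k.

14 1
391 28
10934 783

[13; 1,26] for √195; ℓ=2 ⇒ convergent index 1
k=0  a_k=13  p_k/q_k = 13/1
k=1  a_k=1  p_k/q_k = 14/1
(x₁, y₁) = (14, 1);  14² − 195·1² = 1 ✓
(x_2, y_2) = (14·14 + 195·1·1, 14·1 + 1·14) = (391, 28)
(x_3, y_3) = (14·391 + 195·1·28, 14·28 + 1·391) = (10934, 783)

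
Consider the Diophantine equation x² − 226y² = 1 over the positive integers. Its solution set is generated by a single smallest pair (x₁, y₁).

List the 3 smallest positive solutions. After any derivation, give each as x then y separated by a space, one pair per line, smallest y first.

d=226: √d = [15; 30] (ℓ=1, odd), read p_1/q_1
a_0=15:  p_0=15·1+0=15,  q_0=15·0+1=1
a_1=30:  p_1=30·15+1=451,  q_1=30·1+0=30
fundamental: x₁=451, y₁=30  (since 203401 − 226·900 = 1)
k=2:  x_2 = 451·451+226·30·30 = 406801,  y_2 = 451·30+30·451 = 27060
k=3:  x_3 = 451·406801+226·30·27060 = 366934051,  y_3 = 451·27060+30·406801 = 24408090

451 30
406801 27060
366934051 24408090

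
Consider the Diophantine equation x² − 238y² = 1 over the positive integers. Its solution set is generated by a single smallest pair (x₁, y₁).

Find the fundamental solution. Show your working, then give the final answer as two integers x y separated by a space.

d=238: √d = [15; 2,2,1,14,1,2,2,30] (ℓ=8, even), read p_7/q_7
step 0: (15, 1)  from 15·(1,0) + (0,1)
step 1: (31, 2)  from 2·(15,1) + (1,0)
step 2: (77, 5)  from 2·(31,2) + (15,1)
step 3: (108, 7)  from 1·(77,5) + (31,2)
…
step 5: (1697, 110)  from 1·(1589,103) + (108,7)
step 6: (4983, 323)  from 2·(1697,110) + (1589,103)
step 7: (11663, 756)  from 2·(4983,323) + (1697,110)
fundamental: x₁=11663, y₁=756  (since 136025569 − 238·571536 = 1)

11663 756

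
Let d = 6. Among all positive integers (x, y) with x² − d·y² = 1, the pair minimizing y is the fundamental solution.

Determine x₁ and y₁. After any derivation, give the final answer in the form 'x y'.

5 2

√6 → a₀=2, period (2,4); ℓ=2 even so k=1
a_0=2:  p_0=2·1+0=2,  q_0=2·0+1=1
a_1=2:  p_1=2·2+1=5,  q_1=2·1+0=2
fundamental: x₁=5, y₁=2  (since 25 − 6·4 = 1)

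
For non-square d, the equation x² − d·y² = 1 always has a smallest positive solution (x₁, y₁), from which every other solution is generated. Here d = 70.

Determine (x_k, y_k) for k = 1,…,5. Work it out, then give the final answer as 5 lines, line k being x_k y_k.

251 30
126001 15060
63252251 7560090
31752504001 3795150120
15939693756251 1905157800150

√70 → a₀=8, period (2,1,2,1,2,16); ℓ=6 even so k=5
a_0=8:  p_0=8·1+0=8,  q_0=8·0+1=1
a_1=2:  p_1=2·8+1=17,  q_1=2·1+0=2
a_2=1:  p_2=1·17+8=25,  q_2=1·2+1=3
…
a_4=1:  p_4=1·67+25=92,  q_4=1·8+3=11
a_5=2:  p_5=2·92+67=251,  q_5=2·11+8=30
fundamental: x₁=251, y₁=30  (since 63001 − 70·900 = 1)
n=2: (251,30)∘(251,30) = (251·251+70·30·30, 251·30+30·251) = (126001,15060)
n=3: (126001,15060)∘(251,30) = (251·126001+70·30·15060, 251·15060+30·126001) = (63252251,7560090)
n=4: (63252251,7560090)∘(251,30) = (251·63252251+70·30·7560090, 251·7560090+30·63252251) = (31752504001,3795150120)
n=5: (31752504001,3795150120)∘(251,30) = (251·31752504001+70·30·3795150120, 251·3795150120+30·31752504001) = (15939693756251,1905157800150)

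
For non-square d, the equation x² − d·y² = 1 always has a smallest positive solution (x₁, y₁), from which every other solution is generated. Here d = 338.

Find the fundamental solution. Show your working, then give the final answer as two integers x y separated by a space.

[18; 2,1,1,2,36] for √338; ℓ=5 ⇒ convergent index 9
k=0  a_k=18  p_k/q_k = 18/1
…
k=2  a_k=1  p_k/q_k = 55/3
…
k=4  a_k=2  p_k/q_k = 239/13
k=5  a_k=36  p_k/q_k = 8696/473
k=6  a_k=2  p_k/q_k = 17631/959
k=7  a_k=1  p_k/q_k = 26327/1432
k=8  a_k=1  p_k/q_k = 43958/2391
k=9  a_k=2  p_k/q_k = 114243/6214
(x₁, y₁) = (114243, 6214);  114243² − 338·6214² = 1 ✓

114243 6214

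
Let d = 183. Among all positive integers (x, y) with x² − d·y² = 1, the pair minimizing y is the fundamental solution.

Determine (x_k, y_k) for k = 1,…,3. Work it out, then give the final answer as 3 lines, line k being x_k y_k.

487 36
474337 35064
462003751 34152300

√183 = [13; 1,1,8,1,1,26, …], period ℓ=6 (even) → k=5
step 0: (13, 1)  from 13·(1,0) + (0,1)
…
step 3: (230, 17)  from 8·(27,2) + (14,1)
step 4: (257, 19)  from 1·(230,17) + (27,2)
step 5: (487, 36)  from 1·(257,19) + (230,17)
→ (487, 36).  Check: 487²=237169, 183·36²=237168, difference 1.
(487+36√183)^2 = 474337 + 35064√183
(487+36√183)^3 = 462003751 + 34152300√183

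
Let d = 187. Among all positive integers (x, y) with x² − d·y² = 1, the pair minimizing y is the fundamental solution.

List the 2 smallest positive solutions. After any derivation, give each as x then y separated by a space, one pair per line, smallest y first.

1682 123
5658247 413772

[13; 1,2,13,2,1,26] for √187; ℓ=6 ⇒ convergent index 5
a_0=13:  p_0=13·1+0=13,  q_0=13·0+1=1
a_1=1:  p_1=1·13+1=14,  q_1=1·1+0=1
…
a_4=2:  p_4=2·547+41=1135,  q_4=2·40+3=83
a_5=1:  p_5=1·1135+547=1682,  q_5=1·83+40=123
(x₁, y₁) = (1682, 123);  1682² − 187·123² = 1 ✓
k=2:  x_2 = 1682·1682+187·123·123 = 5658247,  y_2 = 1682·123+123·1682 = 413772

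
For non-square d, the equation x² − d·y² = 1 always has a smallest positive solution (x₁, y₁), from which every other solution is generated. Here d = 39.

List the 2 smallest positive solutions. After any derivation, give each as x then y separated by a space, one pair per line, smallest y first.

√39 = [6; 4,12, …], period ℓ=2 (even) → k=1
i=0: a=6 ⇒ p=6, q=1
i=1: a=4 ⇒ p=25, q=4
(x₁, y₁) = (25, 4);  25² − 39·4² = 1 ✓
n=2: (25,4)∘(25,4) = (25·25+39·4·4, 25·4+4·25) = (1249,200)

25 4
1249 200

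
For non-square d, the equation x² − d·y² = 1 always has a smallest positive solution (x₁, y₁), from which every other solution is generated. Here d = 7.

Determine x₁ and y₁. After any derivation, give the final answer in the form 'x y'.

√7 = [2; 1,1,1,4, …], period ℓ=4 (even) → k=3
k=0  a_k=2  p_k/q_k = 2/1
…
k=2  a_k=1  p_k/q_k = 5/2
k=3  a_k=1  p_k/q_k = 8/3
→ (8, 3).  Check: 8²=64, 7·3²=63, difference 1.

8 3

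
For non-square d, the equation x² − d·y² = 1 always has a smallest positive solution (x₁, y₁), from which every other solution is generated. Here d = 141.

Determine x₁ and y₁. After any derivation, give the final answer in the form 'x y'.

[11; 1,6,1,22] for √141; ℓ=4 ⇒ convergent index 3
step 0: (11, 1)  from 11·(1,0) + (0,1)
…
step 2: (83, 7)  from 6·(12,1) + (11,1)
step 3: (95, 8)  from 1·(83,7) + (12,1)
(x₁, y₁) = (95, 8);  95² − 141·8² = 1 ✓

95 8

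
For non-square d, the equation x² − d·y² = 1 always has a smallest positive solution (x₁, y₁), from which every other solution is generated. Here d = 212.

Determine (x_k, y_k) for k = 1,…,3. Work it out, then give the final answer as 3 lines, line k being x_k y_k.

66249 4550
8777860001 602865900
1163048894346249 79878526013650

[14; 1,1,3,1,1,…,1,1,28] for √212; ℓ=14 ⇒ convergent index 13
a_0=14:  p_0=14·1+0=14,  q_0=14·0+1=1
…
a_2=1:  p_2=1·15+14=29,  q_2=1·1+1=2
a_3=3:  p_3=3·29+15=102,  q_3=3·2+1=7
a_4=1:  p_4=1·102+29=131,  q_4=1·7+2=9
a_5=1:  p_5=1·131+102=233,  q_5=1·9+7=16
…
a_7=6:  p_7=6·364+233=2417,  q_7=6·25+16=166
a_8=1:  p_8=1·2417+364=2781,  q_8=1·166+25=191
a_9=1:  p_9=1·2781+2417=5198,  q_9=1·191+166=357
a_10=1:  p_10=1·5198+2781=7979,  q_10=1·357+191=548
…
a_12=1:  p_12=1·29135+7979=37114,  q_12=1·2001+548=2549
a_13=1:  p_13=1·37114+29135=66249,  q_13=1·2549+2001=4550
(x₁, y₁) = (66249, 4550);  66249² − 212·4550² = 1 ✓
n=2: (66249,4550)∘(66249,4550) = (66249·66249+212·4550·4550, 66249·4550+4550·66249) = (8777860001,602865900)
n=3: (8777860001,602865900)∘(66249,4550) = (66249·8777860001+212·4550·602865900, 66249·602865900+4550·8777860001) = (1163048894346249,79878526013650)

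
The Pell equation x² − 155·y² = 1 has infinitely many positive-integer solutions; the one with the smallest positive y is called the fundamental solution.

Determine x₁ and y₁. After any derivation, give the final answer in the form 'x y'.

[12; 2,4,2,24] for √155; ℓ=4 ⇒ convergent index 3
k=0  a_k=12  p_k/q_k = 12/1
…
k=2  a_k=4  p_k/q_k = 112/9
k=3  a_k=2  p_k/q_k = 249/20
→ (249, 20).  Check: 249²=62001, 155·20²=62000, difference 1.

249 20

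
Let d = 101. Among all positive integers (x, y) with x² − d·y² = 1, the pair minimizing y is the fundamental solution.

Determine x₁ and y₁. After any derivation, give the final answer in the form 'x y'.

201 20

[10; 20] for √101; ℓ=1 ⇒ convergent index 1
i=0: a=10 ⇒ p=10, q=1
i=1: a=20 ⇒ p=201, q=20
fundamental: x₁=201, y₁=20  (since 40401 − 101·400 = 1)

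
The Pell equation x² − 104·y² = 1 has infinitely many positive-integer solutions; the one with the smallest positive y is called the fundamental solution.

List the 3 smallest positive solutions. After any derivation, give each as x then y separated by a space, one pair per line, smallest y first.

51 5
5201 510
530451 52015

√104 → a₀=10, period (5,20); ℓ=2 even so k=1
k=0  a_k=10  p_k/q_k = 10/1
k=1  a_k=5  p_k/q_k = 51/5
fundamental: x₁=51, y₁=5  (since 2601 − 104·25 = 1)
(x_2, y_2) = (51·51 + 104·5·5, 51·5 + 5·51) = (5201, 510)
(x_3, y_3) = (51·5201 + 104·5·510, 51·510 + 5·5201) = (530451, 52015)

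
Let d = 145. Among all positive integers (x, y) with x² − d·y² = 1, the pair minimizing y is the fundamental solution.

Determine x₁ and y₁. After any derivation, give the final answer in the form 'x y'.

[12; 24] for √145; ℓ=1 ⇒ convergent index 1
step 0: (12, 1)  from 12·(1,0) + (0,1)
step 1: (289, 24)  from 24·(12,1) + (1,0)
→ (289, 24).  Check: 289²=83521, 145·24²=83520, difference 1.

289 24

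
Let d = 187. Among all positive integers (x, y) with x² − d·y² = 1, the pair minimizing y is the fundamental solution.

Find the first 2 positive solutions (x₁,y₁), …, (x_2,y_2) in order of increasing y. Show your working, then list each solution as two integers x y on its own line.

√187 = [13; 1,2,13,2,1,26, …], period ℓ=6 (even) → k=5
a_0=13:  p_0=13·1+0=13,  q_0=13·0+1=1
…
a_2=2:  p_2=2·14+13=41,  q_2=2·1+1=3
a_3=13:  p_3=13·41+14=547,  q_3=13·3+1=40
a_4=2:  p_4=2·547+41=1135,  q_4=2·40+3=83
a_5=1:  p_5=1·1135+547=1682,  q_5=1·83+40=123
fundamental: x₁=1682, y₁=123  (since 2829124 − 187·15129 = 1)
k=2:  x_2 = 1682·1682+187·123·123 = 5658247,  y_2 = 1682·123+123·1682 = 413772

1682 123
5658247 413772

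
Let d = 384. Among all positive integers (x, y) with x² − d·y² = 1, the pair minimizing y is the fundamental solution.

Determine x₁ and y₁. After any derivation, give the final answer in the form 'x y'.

4801 245

√384 → a₀=19, period (1,1,2,9,2,1,1,38); ℓ=8 even so k=7
i=0: a=19 ⇒ p=19, q=1
i=1: a=1 ⇒ p=20, q=1
…
i=3: a=2 ⇒ p=98, q=5
i=4: a=9 ⇒ p=921, q=47
i=5: a=2 ⇒ p=1940, q=99
i=6: a=1 ⇒ p=2861, q=146
i=7: a=1 ⇒ p=4801, q=245
fundamental: x₁=4801, y₁=245  (since 23049601 − 384·60025 = 1)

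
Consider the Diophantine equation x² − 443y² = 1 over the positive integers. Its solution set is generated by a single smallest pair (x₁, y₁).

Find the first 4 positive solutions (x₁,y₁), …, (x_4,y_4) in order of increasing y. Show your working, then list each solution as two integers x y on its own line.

442 21
390727 18564
345402226 16410555
305335177057 14506912056

√443 → a₀=21, period (21,42); ℓ=2 even so k=1
a_0=21:  p_0=21·1+0=21,  q_0=21·0+1=1
a_1=21:  p_1=21·21+1=442,  q_1=21·1+0=21
fundamental: x₁=442, y₁=21  (since 195364 − 443·441 = 1)
k=2:  x_2 = 442·442+443·21·21 = 390727,  y_2 = 442·21+21·442 = 18564
k=3:  x_3 = 442·390727+443·21·18564 = 345402226,  y_3 = 442·18564+21·390727 = 16410555
k=4:  x_4 = 442·345402226+443·21·16410555 = 305335177057,  y_4 = 442·16410555+21·345402226 = 14506912056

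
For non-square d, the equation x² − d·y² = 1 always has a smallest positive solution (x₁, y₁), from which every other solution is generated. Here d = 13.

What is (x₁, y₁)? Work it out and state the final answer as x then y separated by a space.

649 180

√13 → a₀=3, period (1,1,1,1,6); ℓ=5 odd so k=9
a_0=3:  p_0=3·1+0=3,  q_0=3·0+1=1
…
a_2=1:  p_2=1·4+3=7,  q_2=1·1+1=2
a_3=1:  p_3=1·7+4=11,  q_3=1·2+1=3
…
a_5=6:  p_5=6·18+11=119,  q_5=6·5+3=33
a_6=1:  p_6=1·119+18=137,  q_6=1·33+5=38
a_7=1:  p_7=1·137+119=256,  q_7=1·38+33=71
a_8=1:  p_8=1·256+137=393,  q_8=1·71+38=109
a_9=1:  p_9=1·393+256=649,  q_9=1·109+71=180
(x₁, y₁) = (649, 180);  649² − 13·180² = 1 ✓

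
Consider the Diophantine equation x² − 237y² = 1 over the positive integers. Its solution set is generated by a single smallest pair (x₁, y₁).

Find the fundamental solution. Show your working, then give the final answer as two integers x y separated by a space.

d=237: √d = [15; 2,1,1,7,10,7,1,1,2,30] (ℓ=10, even), read p_9/q_9
step 0: (15, 1)  from 15·(1,0) + (0,1)
step 1: (31, 2)  from 2·(15,1) + (1,0)
…
step 3: (77, 5)  from 1·(46,3) + (31,2)
…
step 6: (42074, 2733)  from 7·(5927,385) + (585,38)
…
step 8: (90075, 5851)  from 1·(48001,3118) + (42074,2733)
step 9: (228151, 14820)  from 2·(90075,5851) + (48001,3118)
fundamental: x₁=228151, y₁=14820  (since 52052878801 − 237·219632400 = 1)

228151 14820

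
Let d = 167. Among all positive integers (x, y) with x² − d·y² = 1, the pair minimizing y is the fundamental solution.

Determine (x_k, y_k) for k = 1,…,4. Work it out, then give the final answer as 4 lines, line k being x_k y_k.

√167 = [12; 1,11,1,24, …], period ℓ=4 (even) → k=3
a_0=12:  p_0=12·1+0=12,  q_0=12·0+1=1
a_1=1:  p_1=1·12+1=13,  q_1=1·1+0=1
a_2=11:  p_2=11·13+12=155,  q_2=11·1+1=12
a_3=1:  p_3=1·155+13=168,  q_3=1·12+1=13
fundamental: x₁=168, y₁=13  (since 28224 − 167·169 = 1)
k=2:  x_2 = 168·168+167·13·13 = 56447,  y_2 = 168·13+13·168 = 4368
k=3:  x_3 = 168·56447+167·13·4368 = 18966024,  y_3 = 168·4368+13·56447 = 1467635
k=4:  x_4 = 168·18966024+167·13·1467635 = 6372527617,  y_4 = 168·1467635+13·18966024 = 493120992

168 13
56447 4368
18966024 1467635
6372527617 493120992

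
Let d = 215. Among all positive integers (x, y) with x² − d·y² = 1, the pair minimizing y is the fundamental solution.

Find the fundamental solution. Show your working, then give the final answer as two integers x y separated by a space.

√215 → a₀=14, period (1,1,1,28); ℓ=4 even so k=3
step 0: (14, 1)  from 14·(1,0) + (0,1)
step 1: (15, 1)  from 1·(14,1) + (1,0)
step 2: (29, 2)  from 1·(15,1) + (14,1)
step 3: (44, 3)  from 1·(29,2) + (15,1)
(x₁, y₁) = (44, 3);  44² − 215·3² = 1 ✓

44 3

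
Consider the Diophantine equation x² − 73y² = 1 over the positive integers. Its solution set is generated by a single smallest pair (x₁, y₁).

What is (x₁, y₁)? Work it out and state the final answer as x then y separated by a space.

√73 → a₀=8, period (1,1,5,5,1,1,16); ℓ=7 odd so k=13
step 0: (8, 1)  from 8·(1,0) + (0,1)
step 1: (9, 1)  from 1·(8,1) + (1,0)
step 2: (17, 2)  from 1·(9,1) + (8,1)
step 3: (94, 11)  from 5·(17,2) + (9,1)
step 4: (487, 57)  from 5·(94,11) + (17,2)
step 5: (581, 68)  from 1·(487,57) + (94,11)
…
step 7: (17669, 2068)  from 16·(1068,125) + (581,68)
…
step 10: (200767, 23498)  from 5·(36406,4261) + (18737,2193)
step 11: (1040241, 121751)  from 5·(200767,23498) + (36406,4261)
step 12: (1241008, 145249)  from 1·(1040241,121751) + (200767,23498)
step 13: (2281249, 267000)  from 1·(1241008,145249) + (1040241,121751)
→ (2281249, 267000).  Check: 2281249²=5204097000001, 73·267000²=5204097000000, difference 1.

2281249 267000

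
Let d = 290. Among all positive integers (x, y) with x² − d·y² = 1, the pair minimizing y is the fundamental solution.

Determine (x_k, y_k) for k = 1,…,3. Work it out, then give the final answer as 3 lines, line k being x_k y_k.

579 34
670481 39372
776416419 45592742

√290 → a₀=17, period (34); ℓ=1 odd so k=1
k=0  a_k=17  p_k/q_k = 17/1
k=1  a_k=34  p_k/q_k = 579/34
fundamental: x₁=579, y₁=34  (since 335241 − 290·1156 = 1)
(x_2, y_2) = (579·579 + 290·34·34, 579·34 + 34·579) = (670481, 39372)
(x_3, y_3) = (579·670481 + 290·34·39372, 579·39372 + 34·670481) = (776416419, 45592742)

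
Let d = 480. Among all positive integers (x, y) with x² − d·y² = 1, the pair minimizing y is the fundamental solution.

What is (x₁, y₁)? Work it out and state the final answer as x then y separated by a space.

241 11

d=480: √d = [21; 1,9,1,42] (ℓ=4, even), read p_3/q_3
a_0=21:  p_0=21·1+0=21,  q_0=21·0+1=1
a_1=1:  p_1=1·21+1=22,  q_1=1·1+0=1
a_2=9:  p_2=9·22+21=219,  q_2=9·1+1=10
a_3=1:  p_3=1·219+22=241,  q_3=1·10+1=11
→ (241, 11).  Check: 241²=58081, 480·11²=58080, difference 1.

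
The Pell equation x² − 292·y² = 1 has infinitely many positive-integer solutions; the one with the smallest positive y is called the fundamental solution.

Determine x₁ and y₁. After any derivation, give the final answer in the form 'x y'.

2281249 133500

√292 → a₀=17, period (11,2,1,3,8,3,1,2,11,34); ℓ=10 even so k=9
a_0=17:  p_0=17·1+0=17,  q_0=17·0+1=1
a_1=11:  p_1=11·17+1=188,  q_1=11·1+0=11
a_2=2:  p_2=2·188+17=393,  q_2=2·11+1=23
…
a_4=3:  p_4=3·581+393=2136,  q_4=3·34+23=125
a_5=8:  p_5=8·2136+581=17669,  q_5=8·125+34=1034
a_6=3:  p_6=3·17669+2136=55143,  q_6=3·1034+125=3227
a_7=1:  p_7=1·55143+17669=72812,  q_7=1·3227+1034=4261
a_8=2:  p_8=2·72812+55143=200767,  q_8=2·4261+3227=11749
a_9=11:  p_9=11·200767+72812=2281249,  q_9=11·11749+4261=133500
fundamental: x₁=2281249, y₁=133500  (since 5204097000001 − 292·17822250000 = 1)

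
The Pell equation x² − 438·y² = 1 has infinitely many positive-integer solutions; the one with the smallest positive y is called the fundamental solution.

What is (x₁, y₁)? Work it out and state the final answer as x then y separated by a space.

d=438: √d = [20; 1,12,1,40] (ℓ=4, even), read p_3/q_3
i=0: a=20 ⇒ p=20, q=1
i=1: a=1 ⇒ p=21, q=1
i=2: a=12 ⇒ p=272, q=13
i=3: a=1 ⇒ p=293, q=14
→ (293, 14).  Check: 293²=85849, 438·14²=85848, difference 1.

293 14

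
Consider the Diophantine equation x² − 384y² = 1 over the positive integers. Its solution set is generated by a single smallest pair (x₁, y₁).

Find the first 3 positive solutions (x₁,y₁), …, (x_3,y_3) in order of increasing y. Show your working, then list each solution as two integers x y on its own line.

4801 245
46099201 2352490
442644523201 22588608735

√384 = [19; 1,1,2,9,2,1,1,38, …], period ℓ=8 (even) → k=7
step 0: (19, 1)  from 19·(1,0) + (0,1)
step 1: (20, 1)  from 1·(19,1) + (1,0)
…
step 6: (2861, 146)  from 1·(1940,99) + (921,47)
step 7: (4801, 245)  from 1·(2861,146) + (1940,99)
(x₁, y₁) = (4801, 245);  4801² − 384·245² = 1 ✓
n=2: (4801,245)∘(4801,245) = (4801·4801+384·245·245, 4801·245+245·4801) = (46099201,2352490)
n=3: (46099201,2352490)∘(4801,245) = (4801·46099201+384·245·2352490, 4801·2352490+245·46099201) = (442644523201,22588608735)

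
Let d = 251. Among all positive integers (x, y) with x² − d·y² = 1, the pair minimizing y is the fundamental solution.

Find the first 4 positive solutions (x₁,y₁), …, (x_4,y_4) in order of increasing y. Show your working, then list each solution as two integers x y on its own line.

3674890 231957
27009633024199 1704832919460
198514860608593651330 12530146894788486843
1459040552203802437039183201 92093823044376819996025080

[15; 1,5,2,1,2,…,5,1,30] for √251; ℓ=14 ⇒ convergent index 13
step 0: (15, 1)  from 15·(1,0) + (0,1)
…
step 2: (95, 6)  from 5·(16,1) + (15,1)
…
step 4: (301, 19)  from 1·(206,13) + (95,6)
step 5: (808, 51)  from 2·(301,19) + (206,13)
step 6: (1917, 121)  from 2·(808,51) + (301,19)
step 7: (29563, 1866)  from 15·(1917,121) + (808,51)
…
step 10: (212692, 13425)  from 1·(151649,9572) + (61043,3853)
step 11: (577033, 36422)  from 2·(212692,13425) + (151649,9572)
step 12: (3097857, 195535)  from 5·(577033,36422) + (212692,13425)
step 13: (3674890, 231957)  from 1·(3097857,195535) + (577033,36422)
→ (3674890, 231957).  Check: 3674890²=13504816512100, 251·231957²=13504816512099, difference 1.
(3674890+231957√251)^2 = 27009633024199 + 1704832919460√251
(3674890+231957√251)^3 = 198514860608593651330 + 12530146894788486843√251
(3674890+231957√251)^4 = 1459040552203802437039183201 + 92093823044376819996025080√251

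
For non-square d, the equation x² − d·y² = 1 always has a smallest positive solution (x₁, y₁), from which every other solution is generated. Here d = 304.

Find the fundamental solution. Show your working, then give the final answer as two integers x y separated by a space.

57799 3315

d=304: √d = [17; 2,3,2,1,1,1,1,1,2,3,2,34] (ℓ=12, even), read p_11/q_11
step 0: (17, 1)  from 17·(1,0) + (0,1)
…
step 4: (401, 23)  from 1·(279,16) + (122,7)
step 5: (680, 39)  from 1·(401,23) + (279,16)
…
step 8: (2842, 163)  from 1·(1761,101) + (1081,62)
step 9: (7445, 427)  from 2·(2842,163) + (1761,101)
step 10: (25177, 1444)  from 3·(7445,427) + (2842,163)
step 11: (57799, 3315)  from 2·(25177,1444) + (7445,427)
→ (57799, 3315).  Check: 57799²=3340724401, 304·3315²=3340724400, difference 1.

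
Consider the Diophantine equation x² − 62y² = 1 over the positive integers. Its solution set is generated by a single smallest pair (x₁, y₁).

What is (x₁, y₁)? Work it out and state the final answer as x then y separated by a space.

63 8

√62 → a₀=7, period (1,6,1,14); ℓ=4 even so k=3
i=0: a=7 ⇒ p=7, q=1
i=1: a=1 ⇒ p=8, q=1
i=2: a=6 ⇒ p=55, q=7
i=3: a=1 ⇒ p=63, q=8
(x₁, y₁) = (63, 8);  63² − 62·8² = 1 ✓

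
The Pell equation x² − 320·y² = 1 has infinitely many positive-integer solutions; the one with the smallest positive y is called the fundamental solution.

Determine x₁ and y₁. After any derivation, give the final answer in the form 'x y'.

161 9

√320 → a₀=17, period (1,7,1,34); ℓ=4 even so k=3
a_0=17:  p_0=17·1+0=17,  q_0=17·0+1=1
a_1=1:  p_1=1·17+1=18,  q_1=1·1+0=1
a_2=7:  p_2=7·18+17=143,  q_2=7·1+1=8
a_3=1:  p_3=1·143+18=161,  q_3=1·8+1=9
(x₁, y₁) = (161, 9);  161² − 320·9² = 1 ✓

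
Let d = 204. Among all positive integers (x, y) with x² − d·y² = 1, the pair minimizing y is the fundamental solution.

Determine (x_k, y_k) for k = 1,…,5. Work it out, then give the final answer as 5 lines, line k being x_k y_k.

√204 = [14; 3,1,1,6,1,1,3,28, …], period ℓ=8 (even) → k=7
step 0: (14, 1)  from 14·(1,0) + (0,1)
step 1: (43, 3)  from 3·(14,1) + (1,0)
step 2: (57, 4)  from 1·(43,3) + (14,1)
step 3: (100, 7)  from 1·(57,4) + (43,3)
step 4: (657, 46)  from 6·(100,7) + (57,4)
step 5: (757, 53)  from 1·(657,46) + (100,7)
step 6: (1414, 99)  from 1·(757,53) + (657,46)
step 7: (4999, 350)  from 3·(1414,99) + (757,53)
→ (4999, 350).  Check: 4999²=24990001, 204·350²=24990000, difference 1.
(4999+350√204)^2 = 49980001 + 3499300√204
(4999+350√204)^3 = 499700044999 + 34986001050√204
(4999+350√204)^4 = 4996000999920001 + 349790034998600√204
(4999+350√204)^5 = 49950017497500124999 + 3497200734930001750√204

4999 350
49980001 3499300
499700044999 34986001050
4996000999920001 349790034998600
49950017497500124999 3497200734930001750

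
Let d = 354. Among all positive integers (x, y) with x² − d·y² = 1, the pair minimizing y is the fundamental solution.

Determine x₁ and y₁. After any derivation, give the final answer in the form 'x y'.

258065 13716

√354 → a₀=18, period (1,4,2,2,18,2,2,4,1,36); ℓ=10 even so k=9
k=0  a_k=18  p_k/q_k = 18/1
k=1  a_k=1  p_k/q_k = 19/1
k=2  a_k=4  p_k/q_k = 94/5
k=3  a_k=2  p_k/q_k = 207/11
k=4  a_k=2  p_k/q_k = 508/27
k=5  a_k=18  p_k/q_k = 9351/497
k=6  a_k=2  p_k/q_k = 19210/1021
k=7  a_k=2  p_k/q_k = 47771/2539
k=8  a_k=4  p_k/q_k = 210294/11177
k=9  a_k=1  p_k/q_k = 258065/13716
→ (258065, 13716).  Check: 258065²=66597544225, 354·13716²=66597544224, difference 1.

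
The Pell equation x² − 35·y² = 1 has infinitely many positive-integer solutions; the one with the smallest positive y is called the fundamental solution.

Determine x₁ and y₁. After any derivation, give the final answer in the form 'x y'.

6 1

√35 = [5; 1,10, …], period ℓ=2 (even) → k=1
k=0  a_k=5  p_k/q_k = 5/1
k=1  a_k=1  p_k/q_k = 6/1
(x₁, y₁) = (6, 1);  6² − 35·1² = 1 ✓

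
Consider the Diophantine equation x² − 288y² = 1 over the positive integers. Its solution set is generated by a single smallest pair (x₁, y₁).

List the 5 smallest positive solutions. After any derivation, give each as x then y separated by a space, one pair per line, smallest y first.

17 1
577 34
19601 1155
665857 39236
22619537 1332869

√288 → a₀=16, period (1,32); ℓ=2 even so k=1
step 0: (16, 1)  from 16·(1,0) + (0,1)
step 1: (17, 1)  from 1·(16,1) + (1,0)
→ (17, 1).  Check: 17²=289, 288·1²=288, difference 1.
k=2:  x_2 = 17·17+288·1·1 = 577,  y_2 = 17·1+1·17 = 34
k=3:  x_3 = 17·577+288·1·34 = 19601,  y_3 = 17·34+1·577 = 1155
k=4:  x_4 = 17·19601+288·1·1155 = 665857,  y_4 = 17·1155+1·19601 = 39236
k=5:  x_5 = 17·665857+288·1·39236 = 22619537,  y_5 = 17·39236+1·665857 = 1332869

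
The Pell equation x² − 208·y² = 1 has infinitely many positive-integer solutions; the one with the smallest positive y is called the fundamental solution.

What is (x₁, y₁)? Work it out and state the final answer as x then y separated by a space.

649 45

[14; 2,2,1,2,2,28] for √208; ℓ=6 ⇒ convergent index 5
step 0: (14, 1)  from 14·(1,0) + (0,1)
step 1: (29, 2)  from 2·(14,1) + (1,0)
…
step 4: (274, 19)  from 2·(101,7) + (72,5)
step 5: (649, 45)  from 2·(274,19) + (101,7)
(x₁, y₁) = (649, 45);  649² − 208·45² = 1 ✓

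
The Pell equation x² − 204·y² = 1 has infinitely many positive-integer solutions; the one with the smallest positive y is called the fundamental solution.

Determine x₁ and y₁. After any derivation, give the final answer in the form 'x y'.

d=204: √d = [14; 3,1,1,6,1,1,3,28] (ℓ=8, even), read p_7/q_7
k=0  a_k=14  p_k/q_k = 14/1
…
k=2  a_k=1  p_k/q_k = 57/4
k=3  a_k=1  p_k/q_k = 100/7
…
k=6  a_k=1  p_k/q_k = 1414/99
k=7  a_k=3  p_k/q_k = 4999/350
(x₁, y₁) = (4999, 350);  4999² − 204·350² = 1 ✓

4999 350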